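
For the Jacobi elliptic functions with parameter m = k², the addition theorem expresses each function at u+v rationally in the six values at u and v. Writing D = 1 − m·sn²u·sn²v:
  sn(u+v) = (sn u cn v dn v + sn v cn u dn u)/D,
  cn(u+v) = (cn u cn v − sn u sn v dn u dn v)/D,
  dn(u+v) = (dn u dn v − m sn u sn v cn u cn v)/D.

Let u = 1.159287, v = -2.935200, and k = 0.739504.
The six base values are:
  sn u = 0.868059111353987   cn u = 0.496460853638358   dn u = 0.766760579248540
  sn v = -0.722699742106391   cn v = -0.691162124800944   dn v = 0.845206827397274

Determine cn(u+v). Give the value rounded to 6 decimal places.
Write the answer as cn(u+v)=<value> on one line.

m = k² = 0.546866166016
D = 1 − m·sn²u·sn²v = 0.7847736432645134
cn(u+v) = (cn u·cn v − sn u·sn v·dn u·dn v)/D = 0.06343004673923061/0.7847736432645134 = 0.08082591366775946

cn(u+v)=0.080826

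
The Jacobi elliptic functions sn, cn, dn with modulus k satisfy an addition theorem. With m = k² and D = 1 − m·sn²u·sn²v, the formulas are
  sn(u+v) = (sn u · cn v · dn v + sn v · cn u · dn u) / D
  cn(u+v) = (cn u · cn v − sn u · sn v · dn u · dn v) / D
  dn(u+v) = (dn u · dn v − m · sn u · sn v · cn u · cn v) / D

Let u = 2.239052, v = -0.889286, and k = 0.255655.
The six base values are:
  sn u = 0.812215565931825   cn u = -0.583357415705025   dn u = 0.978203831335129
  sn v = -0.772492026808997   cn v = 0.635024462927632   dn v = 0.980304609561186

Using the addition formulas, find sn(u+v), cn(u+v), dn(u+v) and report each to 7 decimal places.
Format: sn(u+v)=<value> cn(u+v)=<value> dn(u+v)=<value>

m = k² = 0.065359479025
D = 1 − m·sn²u·sn²v = 0.9742700341502405
sn(u+v) = (sn u·cn v·dn v + sn v·cn u·dn u)/D = 0.9464350787954383/0.9742700341502405 = 0.9714299379236478
cn(u+v) = (cn u·cn v − sn u·sn v·dn u·dn v)/D = 0.2312201138927649/0.9742700341502405 = 0.237326517072277
dn(u+v) = (dn u·dn v − m·sn u·sn v·cn u·cn v)/D = 0.9437462803304519/0.9742700341502405 = 0.96867012968698

sn(u+v)=0.9714299 cn(u+v)=0.2373265 dn(u+v)=0.9686701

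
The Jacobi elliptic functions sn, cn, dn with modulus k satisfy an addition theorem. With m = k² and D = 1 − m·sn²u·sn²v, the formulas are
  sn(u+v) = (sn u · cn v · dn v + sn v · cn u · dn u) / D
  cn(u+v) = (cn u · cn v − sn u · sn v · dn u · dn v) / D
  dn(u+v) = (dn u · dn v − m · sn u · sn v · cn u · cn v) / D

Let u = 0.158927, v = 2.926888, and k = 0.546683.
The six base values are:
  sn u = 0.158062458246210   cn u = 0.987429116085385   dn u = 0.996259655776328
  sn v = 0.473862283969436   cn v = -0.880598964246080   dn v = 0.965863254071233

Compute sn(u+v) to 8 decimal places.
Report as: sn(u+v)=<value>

sn(u+v)=0.33227423

m = k² = 0.298862302489
D = 1 − m·sn²u·sn²v = 0.9983233867706087
sn(u+v) = (sn u·cn v·dn v + sn v·cn u·dn u)/D = 0.3317171331424023/0.9983233867706087 = 0.3322742285097075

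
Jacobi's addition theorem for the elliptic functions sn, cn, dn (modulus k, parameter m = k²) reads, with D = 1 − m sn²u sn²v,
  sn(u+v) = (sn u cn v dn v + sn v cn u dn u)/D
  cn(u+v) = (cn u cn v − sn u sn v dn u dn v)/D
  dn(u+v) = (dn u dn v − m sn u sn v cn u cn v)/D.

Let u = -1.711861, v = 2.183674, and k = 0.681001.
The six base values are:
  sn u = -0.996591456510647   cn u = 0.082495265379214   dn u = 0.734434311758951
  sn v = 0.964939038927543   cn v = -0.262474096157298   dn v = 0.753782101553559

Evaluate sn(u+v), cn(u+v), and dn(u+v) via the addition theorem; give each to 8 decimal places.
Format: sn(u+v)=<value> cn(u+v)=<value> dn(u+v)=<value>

m = k² = 0.463762362001
D = 1 − m·sn²u·sn²v = 0.5711261434182167
sn(u+v) = (sn u·cn v·dn v + sn v·cn u·dn u)/D = 0.2556370039637305/0.5711261434182167 = 0.4476016496701255
cn(u+v) = (cn u·cn v − sn u·sn v·dn u·dn v)/D = 0.510719878113446/0.5711261434182167 = 0.8942330586668009
dn(u+v) = (dn u·dn v − m·sn u·sn v·cn u·cn v)/D = 0.5439467552140362/0.5711261434182167 = 0.9524108841498471

sn(u+v)=0.44760165 cn(u+v)=0.89423306 dn(u+v)=0.95241088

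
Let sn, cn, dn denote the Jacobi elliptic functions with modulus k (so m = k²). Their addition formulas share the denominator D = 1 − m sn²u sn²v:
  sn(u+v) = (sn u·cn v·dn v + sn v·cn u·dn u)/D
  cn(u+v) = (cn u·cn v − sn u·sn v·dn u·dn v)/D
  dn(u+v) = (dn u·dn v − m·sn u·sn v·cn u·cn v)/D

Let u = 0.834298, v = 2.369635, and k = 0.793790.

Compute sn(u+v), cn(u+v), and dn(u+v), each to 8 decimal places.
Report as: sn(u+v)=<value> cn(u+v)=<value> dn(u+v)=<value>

sn u = 0.7045708380935241, cn u = 0.7096336619046401, dn u = 0.8289779512211884
sn v = 0.9716927905139016, cn v = -0.2362480071097043, dn v = 0.636447504878755
m = k² = 0.6301025641
D = 1 − m·sn²u·sn²v = 0.7046625398051303
sn(u+v) = (sn u·cn v·dn v + sn v·cn u·dn u)/D = 0.4656794713964824/0.7046625398051303 = 0.6608545865447352
cn(u+v) = (cn u·cn v − sn u·sn v·dn u·dn v)/D = -0.5288590785119507/0.7046625398051303 = -0.7505139675201169
dn(u+v) = (dn u·dn v − m·sn u·sn v·cn u·cn v)/D = 0.5999224200454244/0.7046625398051303 = 0.851361305812182

sn(u+v)=0.66085459 cn(u+v)=-0.75051397 dn(u+v)=0.85136131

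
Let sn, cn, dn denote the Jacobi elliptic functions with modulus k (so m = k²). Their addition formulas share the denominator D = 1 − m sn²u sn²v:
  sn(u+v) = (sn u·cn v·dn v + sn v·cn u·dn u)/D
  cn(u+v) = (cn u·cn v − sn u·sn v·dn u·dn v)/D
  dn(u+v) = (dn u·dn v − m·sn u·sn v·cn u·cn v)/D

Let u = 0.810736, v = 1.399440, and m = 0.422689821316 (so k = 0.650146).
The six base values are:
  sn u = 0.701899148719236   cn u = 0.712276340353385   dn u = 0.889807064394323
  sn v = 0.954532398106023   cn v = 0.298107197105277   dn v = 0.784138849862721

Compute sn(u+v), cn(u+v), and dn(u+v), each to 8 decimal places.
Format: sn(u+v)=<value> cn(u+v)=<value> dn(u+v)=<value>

sn(u+v)=0.94913138 cn(u+v)=-0.31488032 dn(u+v)=0.78690515

m = k² = 0.422689821316
D = 1 − m·sn²u·sn²v = 0.8102627646413257
sn(u+v) = (sn u·cn v·dn v + sn v·cn u·dn u)/D = 0.769045819764596/0.8102627646413257 = 0.9491313846873182
cn(u+v) = (cn u·cn v − sn u·sn v·dn u·dn v)/D = -0.2551357969137315/0.8102627646413257 = -0.3148803179011576
dn(u+v) = (dn u·dn v − m·sn u·sn v·cn u·cn v)/D = 0.6375999405305366/0.8102627646413257 = 0.7869051477550981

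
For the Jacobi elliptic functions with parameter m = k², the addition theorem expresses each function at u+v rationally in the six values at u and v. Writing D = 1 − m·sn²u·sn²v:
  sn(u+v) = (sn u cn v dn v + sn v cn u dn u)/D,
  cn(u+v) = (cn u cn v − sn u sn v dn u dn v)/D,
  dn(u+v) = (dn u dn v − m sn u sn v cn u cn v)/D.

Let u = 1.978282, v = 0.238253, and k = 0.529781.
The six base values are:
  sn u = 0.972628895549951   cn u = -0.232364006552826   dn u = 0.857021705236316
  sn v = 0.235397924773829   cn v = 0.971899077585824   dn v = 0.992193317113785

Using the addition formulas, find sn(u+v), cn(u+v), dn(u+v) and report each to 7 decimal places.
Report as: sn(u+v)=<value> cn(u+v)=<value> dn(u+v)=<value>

sn(u+v)=0.9043455 cn(u+v)=-0.4268012 dn(u+v)=0.8777576

m = k² = 0.280667907961
D = 1 − m·sn²u·sn²v = 0.9852873009084842
sn(u+v) = (sn u·cn v·dn v + sn v·cn u·dn u)/D = 0.8910401140569845/0.9852873009084842 = 0.9043454769338861
cn(u+v) = (cn u·cn v − sn u·sn v·dn u·dn v)/D = -0.4205217954789525/0.9852873009084842 = -0.4268011930035132
dn(u+v) = (dn u·dn v − m·sn u·sn v·cn u·cn v)/D = 0.8648433860450119/0.9852873009084842 = 0.8777575690335023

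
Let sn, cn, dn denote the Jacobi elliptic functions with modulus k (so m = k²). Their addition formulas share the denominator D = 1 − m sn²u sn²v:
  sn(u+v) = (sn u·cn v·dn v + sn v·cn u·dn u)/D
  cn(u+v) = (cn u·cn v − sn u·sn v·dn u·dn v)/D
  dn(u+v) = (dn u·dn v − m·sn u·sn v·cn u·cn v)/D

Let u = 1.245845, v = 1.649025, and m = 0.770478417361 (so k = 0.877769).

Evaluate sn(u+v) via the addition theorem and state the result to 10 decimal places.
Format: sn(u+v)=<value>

sn u = 0.8744038576209531, cn u = 0.4851988188130676, dn u = 0.6410194917903996
sn v = 0.9633689311368164, cn v = 0.2681796086959406, dn v = 0.533792678388315
m = k² = 0.770478417361
D = 1 − m·sn²u·sn²v = 0.4532738083496562
sn(u+v) = (sn u·cn v·dn v + sn v·cn u·dn u)/D = 0.4248017691101914/0.4532738083496562 = 0.9371857832617114

sn(u+v)=0.9371857833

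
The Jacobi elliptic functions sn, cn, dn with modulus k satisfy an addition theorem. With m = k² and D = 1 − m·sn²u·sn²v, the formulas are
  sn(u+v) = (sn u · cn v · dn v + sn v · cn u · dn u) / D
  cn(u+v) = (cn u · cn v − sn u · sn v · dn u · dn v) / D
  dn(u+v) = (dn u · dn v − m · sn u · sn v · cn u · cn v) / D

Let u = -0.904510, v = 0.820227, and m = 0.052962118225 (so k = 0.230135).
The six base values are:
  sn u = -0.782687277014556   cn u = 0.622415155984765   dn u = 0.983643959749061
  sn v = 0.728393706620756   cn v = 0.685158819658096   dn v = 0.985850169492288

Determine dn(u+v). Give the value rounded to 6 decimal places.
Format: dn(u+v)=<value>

dn(u+v)=0.999812

m = k² = 0.052962118225
D = 1 − m·sn²u·sn²v = 0.98278629862853
dn(u+v) = (dn u·dn v − m·sn u·sn v·cn u·cn v)/D = 0.9826018683125776/0.98278629862853 = 0.9998123393496534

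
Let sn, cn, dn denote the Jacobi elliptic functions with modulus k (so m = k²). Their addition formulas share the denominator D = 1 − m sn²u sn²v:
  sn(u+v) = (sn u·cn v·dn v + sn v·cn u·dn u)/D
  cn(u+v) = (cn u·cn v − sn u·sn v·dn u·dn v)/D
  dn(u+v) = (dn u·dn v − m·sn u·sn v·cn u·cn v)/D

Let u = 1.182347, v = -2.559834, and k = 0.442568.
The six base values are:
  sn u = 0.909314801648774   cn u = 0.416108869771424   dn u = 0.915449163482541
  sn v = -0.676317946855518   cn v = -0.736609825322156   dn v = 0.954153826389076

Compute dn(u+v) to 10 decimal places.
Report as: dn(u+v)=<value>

dn(u+v)=0.9034873517

m = k² = 0.195866434624
D = 1 − m·sn²u·sn²v = 0.9259218098919021
dn(u+v) = (dn u·dn v − m·sn u·sn v·cn u·cn v)/D = 0.8365586439022313/0.9259218098919021 = 0.9034873517018639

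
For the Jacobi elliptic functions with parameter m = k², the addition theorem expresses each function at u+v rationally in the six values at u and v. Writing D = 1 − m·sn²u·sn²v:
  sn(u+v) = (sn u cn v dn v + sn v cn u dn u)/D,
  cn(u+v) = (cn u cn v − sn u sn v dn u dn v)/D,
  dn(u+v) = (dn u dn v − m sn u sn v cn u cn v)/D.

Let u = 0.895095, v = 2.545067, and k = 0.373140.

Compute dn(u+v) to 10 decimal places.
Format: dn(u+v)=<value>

dn(u+v)=0.9977762515

sn u = 0.7713478899687403, cn u = 0.6364137275709663, dn u = 0.957684298144322
sn v = 0.6501034853265458, cn v = -0.7598456806261898, dn v = 0.9701315017160697
m = k² = 0.1392334596
D = 1 − m·sn²u·sn²v = 0.9649886227658326
dn(u+v) = (dn u·dn v − m·sn u·sn v·cn u·cn v)/D = 0.9628427307241352/0.9649886227658326 = 0.9977762514592691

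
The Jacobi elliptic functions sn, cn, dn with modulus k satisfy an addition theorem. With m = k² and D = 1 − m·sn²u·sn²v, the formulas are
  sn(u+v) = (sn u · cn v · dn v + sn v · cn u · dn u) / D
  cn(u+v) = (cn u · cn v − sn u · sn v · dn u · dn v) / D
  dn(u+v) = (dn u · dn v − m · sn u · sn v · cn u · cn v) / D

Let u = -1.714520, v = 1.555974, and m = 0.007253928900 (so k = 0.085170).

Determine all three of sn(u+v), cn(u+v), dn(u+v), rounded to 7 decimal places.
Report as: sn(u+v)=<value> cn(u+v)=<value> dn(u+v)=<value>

sn(u+v)=-0.1578779 cn(u+v)=0.9874586 dn(u+v)=0.9999096

sn u = -0.9901664103961909, cn u = -0.1398945307119694, dn u = 0.9964376718934559
sn v = 0.9998448004304245, cn v = 0.01761746441019765, dn v = 0.9963675639735375
m = k² = 0.0072539289
D = 1 − m·sn²u·sn²v = 0.992890241345279
sn(u+v) = (sn u·cn v·dn v + sn v·cn u·dn u)/D = -0.1567554027427641/0.992890241345279 = -0.1578778763404647
cn(u+v) = (cn u·cn v − sn u·sn v·dn u·dn v)/D = 0.9804380526426135/0.992890241345279 = 0.9874586452921585
dn(u+v) = (dn u·dn v − m·sn u·sn v·cn u·cn v)/D = 0.9928004764093605/0.992890241345279 = 0.9999095922870619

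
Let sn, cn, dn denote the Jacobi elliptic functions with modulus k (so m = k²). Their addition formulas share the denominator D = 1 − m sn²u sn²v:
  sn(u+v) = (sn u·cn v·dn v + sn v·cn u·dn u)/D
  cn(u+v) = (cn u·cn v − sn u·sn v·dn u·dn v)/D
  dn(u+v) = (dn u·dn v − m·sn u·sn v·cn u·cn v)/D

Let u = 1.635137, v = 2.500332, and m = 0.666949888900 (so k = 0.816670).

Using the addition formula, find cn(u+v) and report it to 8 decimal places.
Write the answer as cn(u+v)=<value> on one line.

cn(u+v)=-0.99705580

sn u = 0.9733462397519393, cn u = 0.2293405711180651, dn u = 0.6067369606959935
sn v = 0.9614779978898452, cn v = -0.2748819011388978, dn v = 0.6192292664578926
m = k² = 0.6669498889
D = 1 − m·sn²u·sn²v = 0.4158738940027812
cn(u+v) = (cn u·cn v − sn u·sn v·dn u·dn v)/D = -0.4146494781895061/0.4158738940027812 = -0.9970558002535574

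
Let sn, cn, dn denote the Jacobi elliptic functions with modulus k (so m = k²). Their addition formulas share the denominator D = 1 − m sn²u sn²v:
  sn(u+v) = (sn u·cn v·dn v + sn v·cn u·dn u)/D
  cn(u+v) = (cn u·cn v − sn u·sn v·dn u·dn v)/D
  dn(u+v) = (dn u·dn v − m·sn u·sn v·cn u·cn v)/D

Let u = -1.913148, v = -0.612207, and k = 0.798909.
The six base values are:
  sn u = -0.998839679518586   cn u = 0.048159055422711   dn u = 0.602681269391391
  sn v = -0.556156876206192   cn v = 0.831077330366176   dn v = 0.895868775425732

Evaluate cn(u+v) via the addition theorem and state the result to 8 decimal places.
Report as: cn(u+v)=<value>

cn(u+v)=-0.32365780

m = k² = 0.638255590281
D = 1 − m·sn²u·sn²v = 0.8030387359254777
cn(u+v) = (cn u·cn v − sn u·sn v·dn u·dn v)/D = -0.2599097503851764/0.8030387359254777 = -0.3236577997518866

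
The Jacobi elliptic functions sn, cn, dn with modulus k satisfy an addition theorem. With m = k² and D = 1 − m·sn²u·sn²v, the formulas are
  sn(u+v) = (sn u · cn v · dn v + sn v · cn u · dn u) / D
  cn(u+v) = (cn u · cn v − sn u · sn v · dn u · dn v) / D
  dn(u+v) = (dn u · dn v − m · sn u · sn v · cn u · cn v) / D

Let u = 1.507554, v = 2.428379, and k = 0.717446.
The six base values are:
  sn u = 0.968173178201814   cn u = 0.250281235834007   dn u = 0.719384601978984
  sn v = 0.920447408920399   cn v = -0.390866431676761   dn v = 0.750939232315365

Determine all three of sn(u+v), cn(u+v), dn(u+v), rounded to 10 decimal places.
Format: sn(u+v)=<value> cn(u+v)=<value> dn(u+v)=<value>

sn(u+v)=-0.2003462900 cn(u+v)=-0.9797251472 dn(u+v)=0.9896158293

m = k² = 0.514728762916
D = 1 − m·sn²u·sn²v = 0.5912267290632413
sn(u+v) = (sn u·cn v·dn v + sn v·cn u·dn u)/D = -0.1184500817204895/0.5912267290632413 = -0.2003462900064848
cn(u+v) = (cn u·cn v − sn u·sn v·dn u·dn v)/D = -0.5792396941674739/0.5912267290632413 = -0.9797251472125422
dn(u+v) = (dn u·dn v − m·sn u·sn v·cn u·cn v)/D = 0.5850873297823519/0.5912267290632413 = 0.9896158292934136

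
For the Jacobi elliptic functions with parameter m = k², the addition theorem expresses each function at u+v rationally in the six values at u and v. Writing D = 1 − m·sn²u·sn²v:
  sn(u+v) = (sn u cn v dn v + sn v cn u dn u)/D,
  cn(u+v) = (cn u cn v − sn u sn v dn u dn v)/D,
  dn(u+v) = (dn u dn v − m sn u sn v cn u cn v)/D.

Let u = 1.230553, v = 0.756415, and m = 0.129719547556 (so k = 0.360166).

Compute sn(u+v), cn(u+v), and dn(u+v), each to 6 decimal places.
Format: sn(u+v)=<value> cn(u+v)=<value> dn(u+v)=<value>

sn(u+v)=0.943475 cn(u+v)=-0.331445 dn(u+v)=0.940495

sn u = 0.9323422204241324, cn u = 0.361577078939745, dn u = 0.9419340340909003
sn v = 0.6802395339859496, cn v = 0.7329898883358338, dn v = 0.9695232929231071
m = k² = 0.129719547556
D = 1 − m·sn²u·sn²v = 0.9478229086866333
sn(u+v) = (sn u·cn v·dn v + sn v·cn u·dn u)/D = 0.8942468924458734/0.9478229086866333 = 0.9434746557086297
cn(u+v) = (cn u·cn v − sn u·sn v·dn u·dn v)/D = -0.3141508579999244/0.9478229086866333 = -0.331444677186831
dn(u+v) = (dn u·dn v − m·sn u·sn v·cn u·cn v)/D = 0.8914227179836722/0.9478229086866333 = 0.9404950121103181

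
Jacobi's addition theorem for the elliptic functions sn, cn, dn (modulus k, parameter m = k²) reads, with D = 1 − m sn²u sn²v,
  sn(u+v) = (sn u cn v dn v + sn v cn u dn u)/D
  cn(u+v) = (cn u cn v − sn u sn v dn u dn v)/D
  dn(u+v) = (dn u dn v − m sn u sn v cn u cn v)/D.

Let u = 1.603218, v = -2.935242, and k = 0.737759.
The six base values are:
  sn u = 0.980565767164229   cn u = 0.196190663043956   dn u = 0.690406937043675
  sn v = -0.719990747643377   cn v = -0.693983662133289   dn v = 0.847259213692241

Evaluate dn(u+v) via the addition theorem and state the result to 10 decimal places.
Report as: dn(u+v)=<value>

m = k² = 0.544288342081
D = 1 − m·sn²u·sn²v = 0.7287084179482332
dn(u+v) = (dn u·dn v − m·sn u·sn v·cn u·cn v)/D = 0.5326345395730454/0.7287084179482332 = 0.730929582332454

dn(u+v)=0.7309295823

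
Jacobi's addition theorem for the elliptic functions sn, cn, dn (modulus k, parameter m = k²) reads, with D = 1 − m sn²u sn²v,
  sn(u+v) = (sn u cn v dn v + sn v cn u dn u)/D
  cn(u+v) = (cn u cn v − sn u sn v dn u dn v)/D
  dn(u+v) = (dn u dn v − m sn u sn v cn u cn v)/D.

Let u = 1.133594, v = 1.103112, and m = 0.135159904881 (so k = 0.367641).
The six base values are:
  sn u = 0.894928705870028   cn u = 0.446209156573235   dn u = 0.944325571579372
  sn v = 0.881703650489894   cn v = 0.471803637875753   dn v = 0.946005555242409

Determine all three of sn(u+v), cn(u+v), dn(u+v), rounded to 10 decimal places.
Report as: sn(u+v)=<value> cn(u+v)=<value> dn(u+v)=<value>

m = k² = 0.135159904881
D = 1 − m·sn²u·sn²v = 0.9158469166890329
sn(u+v) = (sn u·cn v·dn v + sn v·cn u·dn u)/D = 0.7709530836521553/0.9158469166890329 = 0.8417925196923768
cn(u+v) = (cn u·cn v − sn u·sn v·dn u·dn v)/D = -0.4943752801425665/0.9158469166890329 = -0.5398012169215251
dn(u+v) = (dn u·dn v − m·sn u·sn v·cn u·cn v)/D = 0.870885046167625/0.9158469166890329 = 0.9509067839809365

sn(u+v)=0.8417925197 cn(u+v)=-0.5398012169 dn(u+v)=0.9509067840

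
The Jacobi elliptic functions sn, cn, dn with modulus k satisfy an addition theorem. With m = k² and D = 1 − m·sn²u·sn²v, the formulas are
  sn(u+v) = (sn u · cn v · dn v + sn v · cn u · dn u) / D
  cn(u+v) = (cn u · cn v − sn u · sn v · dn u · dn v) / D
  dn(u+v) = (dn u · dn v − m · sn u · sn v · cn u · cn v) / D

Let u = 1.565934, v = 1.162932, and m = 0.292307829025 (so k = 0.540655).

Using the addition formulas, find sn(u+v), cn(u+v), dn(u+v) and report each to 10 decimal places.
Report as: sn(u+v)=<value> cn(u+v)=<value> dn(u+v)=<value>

sn(u+v)=0.6252774377 cn(u+v)=-0.7804025410 dn(u+v)=0.9411247846

sn u = 0.9927094498445532, cn u = 0.1205319384616563, dn u = 0.8437646614847111
sn v = 0.8932994722341489, cn v = 0.4494619593538379, dn v = 0.8756386496884478
m = k² = 0.292307829025
D = 1 − m·sn²u·sn²v = 0.7701317897877436
sn(u+v) = (sn u·cn v·dn v + sn v·cn u·dn u)/D = 0.4815460321937244/0.7701317897877436 = 0.6252774376791322
cn(u+v) = (cn u·cn v − sn u·sn v·dn u·dn v)/D = -0.6010128056207737/0.7701317897877436 = -0.7804025409552553
dn(u+v) = (dn u·dn v − m·sn u·sn v·cn u·cn v)/D = 0.7247901148153253/0.7701317897877436 = 0.941124784648982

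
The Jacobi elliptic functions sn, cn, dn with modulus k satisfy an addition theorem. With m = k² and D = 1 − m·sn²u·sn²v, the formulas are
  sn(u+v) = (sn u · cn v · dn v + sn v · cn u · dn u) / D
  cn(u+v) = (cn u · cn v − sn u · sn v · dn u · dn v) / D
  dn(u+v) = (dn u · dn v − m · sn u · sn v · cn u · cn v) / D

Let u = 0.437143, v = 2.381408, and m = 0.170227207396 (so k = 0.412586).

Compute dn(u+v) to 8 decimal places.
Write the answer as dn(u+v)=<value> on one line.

dn(u+v)=0.98249621

sn u = 0.4212880351293084, cn u = 0.9069268942185399, dn u = 0.9847778739183476
sn v = 0.7773554258665407, cn v = -0.6290616359911397, dn v = 0.9471720302576206
m = k² = 0.170227207396
D = 1 − m·sn²u·sn²v = 0.9817431228547569
dn(u+v) = (dn u·dn v − m·sn u·sn v·cn u·cn v)/D = 0.9645588981572362/0.9817431228547569 = 0.9824962107729855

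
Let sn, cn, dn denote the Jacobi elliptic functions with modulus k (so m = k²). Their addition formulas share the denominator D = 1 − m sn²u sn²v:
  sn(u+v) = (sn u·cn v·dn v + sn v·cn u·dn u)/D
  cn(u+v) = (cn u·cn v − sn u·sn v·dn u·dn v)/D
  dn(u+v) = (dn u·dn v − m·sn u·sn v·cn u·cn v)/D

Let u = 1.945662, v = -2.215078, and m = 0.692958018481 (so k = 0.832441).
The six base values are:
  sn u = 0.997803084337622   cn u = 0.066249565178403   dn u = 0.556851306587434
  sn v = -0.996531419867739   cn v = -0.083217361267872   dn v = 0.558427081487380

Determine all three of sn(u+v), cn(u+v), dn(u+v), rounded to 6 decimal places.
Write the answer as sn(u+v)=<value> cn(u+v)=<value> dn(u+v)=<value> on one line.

m = k² = 0.692958018481
D = 1 − m·sn²u·sn²v = 0.3148611394064533
sn(u+v) = (sn u·cn v·dn v + sn v·cn u·dn u)/D = -0.08313193268808051/0.3148611394064533 = -0.2640272878539189
cn(u+v) = (cn u·cn v − sn u·sn v·dn u·dn v)/D = 0.3036883581500523/0.3148611394064533 = 0.964515210491003
dn(u+v) = (dn u·dn v − m·sn u·sn v·cn u·cn v)/D = 0.3071621085096327/0.3148611394064533 = 0.9755478529000624

sn(u+v)=-0.264027 cn(u+v)=0.964515 dn(u+v)=0.975548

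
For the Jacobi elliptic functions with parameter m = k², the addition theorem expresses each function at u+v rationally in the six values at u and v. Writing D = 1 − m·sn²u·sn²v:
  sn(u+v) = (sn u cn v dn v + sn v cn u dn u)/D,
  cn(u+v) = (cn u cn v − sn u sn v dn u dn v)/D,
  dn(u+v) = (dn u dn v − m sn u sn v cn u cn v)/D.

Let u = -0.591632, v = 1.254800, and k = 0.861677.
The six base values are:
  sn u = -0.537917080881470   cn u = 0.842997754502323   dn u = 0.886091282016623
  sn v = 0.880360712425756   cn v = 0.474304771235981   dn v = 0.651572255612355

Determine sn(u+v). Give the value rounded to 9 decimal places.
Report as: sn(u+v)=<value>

m = k² = 0.742487252329
D = 1 − m·sn²u·sn²v = 0.8334897480138198
sn(u+v) = (sn u·cn v·dn v + sn v·cn u·dn u)/D = 0.4913656934245331/0.8334897480138198 = 0.5895281790753183

sn(u+v)=0.589528179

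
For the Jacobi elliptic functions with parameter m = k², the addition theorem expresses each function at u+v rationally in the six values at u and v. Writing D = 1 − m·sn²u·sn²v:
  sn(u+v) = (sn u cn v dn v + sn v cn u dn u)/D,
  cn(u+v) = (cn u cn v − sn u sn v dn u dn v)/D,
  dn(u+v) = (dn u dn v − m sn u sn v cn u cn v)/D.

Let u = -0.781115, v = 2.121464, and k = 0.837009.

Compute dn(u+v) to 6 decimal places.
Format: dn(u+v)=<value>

sn u = -0.6686866622612917, cn u = 0.7435443145595649, dn u = 0.828697497890745
sn v = 0.999693480793403, cn v = -0.02475771514437597, dn v = 0.547581366593575
m = k² = 0.700584066081
D = 1 − m·sn²u·sn²v = 0.6869315542717702
dn(u+v) = (dn u·dn v − m·sn u·sn v·cn u·cn v)/D = 0.4451581188082504/0.6869315542717702 = 0.6480385360666266

dn(u+v)=0.648039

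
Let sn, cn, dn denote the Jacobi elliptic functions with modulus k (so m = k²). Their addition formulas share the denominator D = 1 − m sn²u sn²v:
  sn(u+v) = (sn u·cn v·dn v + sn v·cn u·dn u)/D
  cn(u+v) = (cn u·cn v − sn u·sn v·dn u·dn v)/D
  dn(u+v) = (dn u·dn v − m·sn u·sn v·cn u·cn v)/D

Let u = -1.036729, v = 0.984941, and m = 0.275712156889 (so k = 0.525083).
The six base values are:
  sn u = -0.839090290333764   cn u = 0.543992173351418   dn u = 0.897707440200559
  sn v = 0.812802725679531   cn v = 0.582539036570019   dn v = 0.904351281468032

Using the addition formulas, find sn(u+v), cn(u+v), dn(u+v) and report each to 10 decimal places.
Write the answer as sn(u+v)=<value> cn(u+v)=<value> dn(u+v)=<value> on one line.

sn(u+v)=-0.0517584836 cn(u+v)=0.9986596314 dn(u+v)=0.9996306235

m = k² = 0.275712156889
D = 1 − m·sn²u·sn²v = 0.8717540645883253
sn(u+v) = (sn u·cn v·dn v + sn v·cn u·dn u)/D = -0.04512066844220882/0.8717540645883253 = -0.05175848358506534
cn(u+v) = (cn u·cn v − sn u·sn v·dn u·dn v)/D = 0.8705855928084236/0.8717540645883253 = 0.9986596313944879
dn(u+v) = (dn u·dn v − m·sn u·sn v·cn u·cn v)/D = 0.8714320591508404/0.8717540645883253 = 0.9996306235318364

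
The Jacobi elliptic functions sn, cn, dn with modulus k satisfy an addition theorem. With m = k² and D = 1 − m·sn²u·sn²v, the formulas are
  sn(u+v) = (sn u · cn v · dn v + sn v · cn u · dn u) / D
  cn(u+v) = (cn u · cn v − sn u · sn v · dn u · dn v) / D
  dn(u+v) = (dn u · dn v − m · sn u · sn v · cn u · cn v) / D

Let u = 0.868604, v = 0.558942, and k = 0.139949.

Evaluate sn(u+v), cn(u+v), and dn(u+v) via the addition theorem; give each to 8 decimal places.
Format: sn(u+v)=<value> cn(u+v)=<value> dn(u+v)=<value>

sn(u+v)=0.98883788 cn(u+v)=0.14899545 dn(u+v)=0.99037825

sn u = 0.7622395156352596, cn u = 0.6472950801636954, dn u = 0.9942939793372014
sn v = 0.5298355750648962, cn v = 0.8481003852113562, dn v = 0.9972471025758389
m = k² = 0.019585722601
D = 1 − m·sn²u·sn²v = 0.9968054863498376
sn(u+v) = (sn u·cn v·dn v + sn v·cn u·dn u)/D = 0.9856790252146668/0.9968054863498376 = 0.9888378813243551
cn(u+v) = (cn u·cn v − sn u·sn v·dn u·dn v)/D = 0.1485194831293207/0.9968054863498376 = 0.1489954511317732
dn(u+v) = (dn u·dn v − m·sn u·sn v·cn u·cn v)/D = 0.9872144708487042/0.9968054863498376 = 0.990378247679741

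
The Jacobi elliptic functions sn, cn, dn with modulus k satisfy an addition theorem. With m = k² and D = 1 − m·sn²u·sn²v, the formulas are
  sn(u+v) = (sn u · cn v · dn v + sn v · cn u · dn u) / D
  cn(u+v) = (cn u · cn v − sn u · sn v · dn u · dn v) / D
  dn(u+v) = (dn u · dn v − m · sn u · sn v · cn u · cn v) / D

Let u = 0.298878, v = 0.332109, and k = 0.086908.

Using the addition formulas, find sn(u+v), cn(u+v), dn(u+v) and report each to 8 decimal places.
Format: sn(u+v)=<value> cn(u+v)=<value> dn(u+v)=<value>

sn(u+v)=0.58970622 cn(u+v)=0.80761784 dn(u+v)=0.99868585

sn u = 0.2944165844960255, cn u = 0.9556771812561471, dn u = 0.999672595113493
sn v = 0.3259948704971778, cn v = 0.9453715377614921, dn v = 0.9995985807227893
m = k² = 0.007553000464
D = 1 − m·sn²u·sn²v = 0.999930423018302
sn(u+v) = (sn u·cn v·dn v + sn v·cn u·dn u)/D = 0.5896651882761523/0.999930423018302 = 0.589706218254907
cn(u+v) = (cn u·cn v − sn u·sn v·dn u·dn v)/D = 0.8075616488001459/0.999930423018302 = 0.8076178404118472
dn(u+v) = (dn u·dn v − m·sn u·sn v·cn u·cn v)/D = 0.9986163600664789/0.999930423018302 = 0.9986858456132813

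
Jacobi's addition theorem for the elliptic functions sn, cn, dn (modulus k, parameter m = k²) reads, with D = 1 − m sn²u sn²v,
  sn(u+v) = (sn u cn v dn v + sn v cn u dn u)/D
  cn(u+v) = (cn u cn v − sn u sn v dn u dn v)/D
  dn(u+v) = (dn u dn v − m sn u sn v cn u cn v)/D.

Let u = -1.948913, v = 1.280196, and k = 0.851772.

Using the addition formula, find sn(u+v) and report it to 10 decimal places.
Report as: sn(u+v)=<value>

sn(u+v)=-0.5939868312

sn u = -0.9962007137120425, cn u = 0.08708695654124809, dn u = 0.5291378553761822
sn v = 0.8899967957591058, cn v = 0.4559667789856235, dn v = 0.6521681368976148
m = k² = 0.725515539984
D = 1 − m·sn²u·sn²v = 0.4296817063433719
sn(u+v) = (sn u·cn v·dn v + sn v·cn u·dn u)/D = -0.2552252751895369/0.4296817063433719 = -0.5939868312326487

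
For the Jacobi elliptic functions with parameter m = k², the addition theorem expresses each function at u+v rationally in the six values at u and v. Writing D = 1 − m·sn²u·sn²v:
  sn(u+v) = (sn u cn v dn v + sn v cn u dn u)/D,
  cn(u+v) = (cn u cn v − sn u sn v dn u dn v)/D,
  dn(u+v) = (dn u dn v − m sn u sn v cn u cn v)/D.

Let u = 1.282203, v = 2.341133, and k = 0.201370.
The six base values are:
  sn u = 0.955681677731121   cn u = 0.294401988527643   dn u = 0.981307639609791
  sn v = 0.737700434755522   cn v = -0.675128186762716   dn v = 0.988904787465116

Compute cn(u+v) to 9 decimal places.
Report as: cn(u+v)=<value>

m = k² = 0.0405498769
D = 1 − m·sn²u·sn²v = 0.9798453092600333
cn(u+v) = (cn u·cn v − sn u·sn v·dn u·dn v)/D = -0.882911644084158/0.9798453092600333 = -0.9010724812786231

cn(u+v)=-0.901072481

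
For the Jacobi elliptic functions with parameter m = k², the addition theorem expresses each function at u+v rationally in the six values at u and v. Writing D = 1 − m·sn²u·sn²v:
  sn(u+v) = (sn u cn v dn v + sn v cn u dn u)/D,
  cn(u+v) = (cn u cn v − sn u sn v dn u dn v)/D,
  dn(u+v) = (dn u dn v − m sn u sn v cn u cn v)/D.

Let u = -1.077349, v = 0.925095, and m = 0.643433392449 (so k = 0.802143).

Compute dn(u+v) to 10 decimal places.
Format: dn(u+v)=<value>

dn(u+v)=0.9926085978

sn u = -0.8259819641698786, cn u = 0.5636965450187444, dn u = 0.7490126899760902
sn v = 0.75413789742976, cn v = 0.6567160966964498, dn v = 0.7962813621353185
m = k² = 0.643433392449
D = 1 − m·sn²u·sn²v = 0.7503415579205431
dn(u+v) = (dn u·dn v − m·sn u·sn v·cn u·cn v)/D = 0.7447954817107093/0.7503415579205431 = 0.9926085978428225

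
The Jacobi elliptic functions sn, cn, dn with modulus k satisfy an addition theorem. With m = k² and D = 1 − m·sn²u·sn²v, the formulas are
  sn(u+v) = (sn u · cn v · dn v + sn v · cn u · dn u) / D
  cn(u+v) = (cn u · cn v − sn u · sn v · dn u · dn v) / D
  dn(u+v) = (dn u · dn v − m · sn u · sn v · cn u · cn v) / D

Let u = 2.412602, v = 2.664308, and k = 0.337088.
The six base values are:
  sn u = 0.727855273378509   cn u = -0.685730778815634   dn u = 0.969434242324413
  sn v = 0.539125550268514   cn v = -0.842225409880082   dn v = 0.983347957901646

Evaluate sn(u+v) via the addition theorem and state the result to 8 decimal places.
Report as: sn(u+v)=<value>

sn(u+v)=-0.97832261

m = k² = 0.113628319744
D = 1 − m·sn²u·sn²v = 0.9825032865516042
sn(u+v) = (sn u·cn v·dn v + sn v·cn u·dn u)/D = -0.9612051771685438/0.9825032865516042 = -0.9783226074919172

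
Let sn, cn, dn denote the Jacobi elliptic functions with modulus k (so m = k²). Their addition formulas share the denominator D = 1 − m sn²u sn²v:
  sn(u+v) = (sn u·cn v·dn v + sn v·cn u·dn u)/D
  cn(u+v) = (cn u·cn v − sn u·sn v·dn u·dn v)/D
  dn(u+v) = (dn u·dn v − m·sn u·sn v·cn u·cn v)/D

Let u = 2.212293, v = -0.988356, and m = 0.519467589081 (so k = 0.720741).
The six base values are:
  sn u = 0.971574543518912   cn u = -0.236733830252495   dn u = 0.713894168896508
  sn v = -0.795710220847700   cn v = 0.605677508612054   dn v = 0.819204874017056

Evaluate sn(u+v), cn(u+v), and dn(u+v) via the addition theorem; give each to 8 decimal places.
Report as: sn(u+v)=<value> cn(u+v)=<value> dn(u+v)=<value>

m = k² = 0.519467589081
D = 1 − m·sn²u·sn²v = 0.6895293266340993
sn(u+v) = (sn u·cn v·dn v + sn v·cn u·dn u)/D = 0.6165473313044414/0.6895293266340993 = 0.8941567928866556
cn(u+v) = (cn u·cn v − sn u·sn v·dn u·dn v)/D = 0.3087395027362804/0.6895293266340993 = 0.4477539834938941
dn(u+v) = (dn u·dn v − m·sn u·sn v·cn u·cn v)/D = 0.5272429799179153/0.6895293266340993 = 0.7646418499581793

sn(u+v)=0.89415679 cn(u+v)=0.44775398 dn(u+v)=0.76464185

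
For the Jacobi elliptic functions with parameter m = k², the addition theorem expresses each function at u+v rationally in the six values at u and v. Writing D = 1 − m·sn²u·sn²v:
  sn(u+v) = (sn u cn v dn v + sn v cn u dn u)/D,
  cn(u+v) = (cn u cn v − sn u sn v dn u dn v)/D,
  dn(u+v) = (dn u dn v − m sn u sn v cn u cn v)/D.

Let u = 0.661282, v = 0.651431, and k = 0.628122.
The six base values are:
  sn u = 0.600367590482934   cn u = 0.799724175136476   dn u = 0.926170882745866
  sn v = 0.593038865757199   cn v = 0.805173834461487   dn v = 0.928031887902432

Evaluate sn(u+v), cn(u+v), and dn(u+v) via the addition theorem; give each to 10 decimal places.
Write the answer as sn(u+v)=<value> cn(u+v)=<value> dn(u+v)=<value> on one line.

sn(u+v)=0.9346067577 cn(u+v)=0.3556827358 dn(u+v)=0.8095528040

m = k² = 0.394537246884
D = 1 − m·sn²u·sn²v = 0.9499863210161673
sn(u+v) = (sn u·cn v·dn v + sn v·cn u·dn u)/D = 0.88786363530681/0.9499863210161673 = 0.9346067576605662
cn(u+v) = (cn u·cn v − sn u·sn v·dn u·dn v)/D = 0.337893733616959/0.9499863210161673 = 0.3556827357845804
dn(u+v) = (dn u·dn v − m·sn u·sn v·cn u·cn v)/D = 0.7690640899578478/0.9499863210161673 = 0.8095528040184902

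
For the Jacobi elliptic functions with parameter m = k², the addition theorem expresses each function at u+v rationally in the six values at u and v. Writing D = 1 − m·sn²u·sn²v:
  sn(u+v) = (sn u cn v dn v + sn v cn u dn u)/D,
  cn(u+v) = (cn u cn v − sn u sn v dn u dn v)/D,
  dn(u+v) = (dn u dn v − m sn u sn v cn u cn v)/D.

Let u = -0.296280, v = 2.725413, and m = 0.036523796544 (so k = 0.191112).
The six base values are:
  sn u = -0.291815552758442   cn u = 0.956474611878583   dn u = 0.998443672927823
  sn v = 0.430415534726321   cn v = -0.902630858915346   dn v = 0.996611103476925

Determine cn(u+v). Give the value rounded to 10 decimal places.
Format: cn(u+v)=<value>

cn(u+v)=-0.7387877055

m = k² = 0.036523796544
D = 1 − m·sn²u·sn²v = 0.9994238060958514
cn(u+v) = (cn u·cn v − sn u·sn v·dn u·dn v)/D = -0.7383620205277851/0.9994238060958514 = -0.7387877055001542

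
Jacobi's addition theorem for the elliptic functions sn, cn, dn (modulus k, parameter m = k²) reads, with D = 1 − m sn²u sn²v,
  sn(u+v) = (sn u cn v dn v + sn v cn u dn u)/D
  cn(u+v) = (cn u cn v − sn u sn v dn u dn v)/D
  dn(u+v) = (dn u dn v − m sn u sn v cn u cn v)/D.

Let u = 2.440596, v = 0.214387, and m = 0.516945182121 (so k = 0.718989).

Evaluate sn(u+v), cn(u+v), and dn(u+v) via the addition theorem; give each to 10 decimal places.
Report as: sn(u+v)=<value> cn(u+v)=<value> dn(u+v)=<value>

sn u = 0.9177537634218239, cn u = -0.3971498831991254, dn u = 0.751393081503162
sn v = 0.2119274296225709, cn v = 0.9772854058940869, dn v = 0.9883229833069961
m = k² = 0.516945182121
D = 1 − m·sn²u·sn²v = 0.980444398359258
sn(u+v) = (sn u·cn v·dn v + sn v·cn u·dn u)/D = 0.8231916901234507/0.980444398359258 = 0.8396107841515903
cn(u+v) = (cn u·cn v − sn u·sn v·dn u·dn v)/D = -0.5325661081835231/0.980444398359258 = -0.5431884858282176
dn(u+v) = (dn u·dn v − m·sn u·sn v·cn u·cn v)/D = 0.7816432232608543/0.980444398359258 = 0.7972336060758866

sn(u+v)=0.8396107842 cn(u+v)=-0.5431884858 dn(u+v)=0.7972336061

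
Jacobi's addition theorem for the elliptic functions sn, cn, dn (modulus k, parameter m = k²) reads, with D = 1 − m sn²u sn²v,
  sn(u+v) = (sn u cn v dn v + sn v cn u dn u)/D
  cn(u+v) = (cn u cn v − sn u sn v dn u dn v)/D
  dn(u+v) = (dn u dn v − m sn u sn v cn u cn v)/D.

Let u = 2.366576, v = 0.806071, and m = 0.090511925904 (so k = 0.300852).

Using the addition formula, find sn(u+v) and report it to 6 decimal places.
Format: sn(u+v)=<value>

sn u = 0.7459544216576547, cn u = -0.6659969975978824, dn u = 0.9744920830503605
sn v = 0.7167606318078061, cn v = 0.6973192932154355, dn v = 0.9764731834092308
m = k² = 0.090511925904
D = 1 − m·sn²u·sn²v = 0.9741251001049945
sn(u+v) = (sn u·cn v·dn v + sn v·cn u·dn u)/D = 0.04274654469296484/0.9741251001049945 = 0.04388198670618124

sn(u+v)=0.043882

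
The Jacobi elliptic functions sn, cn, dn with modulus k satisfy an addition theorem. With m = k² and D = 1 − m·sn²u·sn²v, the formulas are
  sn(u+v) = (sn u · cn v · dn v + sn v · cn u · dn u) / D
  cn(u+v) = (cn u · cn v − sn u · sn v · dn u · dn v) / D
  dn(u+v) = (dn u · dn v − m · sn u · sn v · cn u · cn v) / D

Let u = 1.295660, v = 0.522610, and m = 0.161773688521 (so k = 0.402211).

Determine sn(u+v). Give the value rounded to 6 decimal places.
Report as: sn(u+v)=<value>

sn(u+v)=0.986814

sn u = 0.9501649611658558, cn u = 0.3117475686716541, dn u = 0.9240933597817277
sn v = 0.4959882825259015, cn v = 0.8683292138336741, dn v = 0.979899466596946
m = k² = 0.161773688521
D = 1 − m·sn²u·sn²v = 0.9640707010677424
sn(u+v) = (sn u·cn v·dn v + sn v·cn u·dn u)/D = 0.9513581462009518/0.9640707010677424 = 0.9868136695237071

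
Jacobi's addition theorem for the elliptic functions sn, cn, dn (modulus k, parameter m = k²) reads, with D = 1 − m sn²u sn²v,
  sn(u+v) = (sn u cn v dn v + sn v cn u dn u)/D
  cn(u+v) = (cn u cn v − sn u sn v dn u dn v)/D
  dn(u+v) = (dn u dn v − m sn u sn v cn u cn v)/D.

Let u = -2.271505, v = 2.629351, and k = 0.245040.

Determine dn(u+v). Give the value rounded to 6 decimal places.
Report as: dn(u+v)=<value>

sn u = -0.7909504246302617, cn u = -0.611880238099915, dn u = 0.9810381963363394
sn v = 0.5306817077421791, cn v = -0.8475711917401655, dn v = 0.9915089786100435
m = k² = 0.0600446016
D = 1 − m·sn²u·sn²v = 0.9894210946680393
dn(u+v) = (dn u·dn v − m·sn u·sn v·cn u·cn v)/D = 0.9857789136252809/0.9894210946680393 = 0.9963188767023607

dn(u+v)=0.996319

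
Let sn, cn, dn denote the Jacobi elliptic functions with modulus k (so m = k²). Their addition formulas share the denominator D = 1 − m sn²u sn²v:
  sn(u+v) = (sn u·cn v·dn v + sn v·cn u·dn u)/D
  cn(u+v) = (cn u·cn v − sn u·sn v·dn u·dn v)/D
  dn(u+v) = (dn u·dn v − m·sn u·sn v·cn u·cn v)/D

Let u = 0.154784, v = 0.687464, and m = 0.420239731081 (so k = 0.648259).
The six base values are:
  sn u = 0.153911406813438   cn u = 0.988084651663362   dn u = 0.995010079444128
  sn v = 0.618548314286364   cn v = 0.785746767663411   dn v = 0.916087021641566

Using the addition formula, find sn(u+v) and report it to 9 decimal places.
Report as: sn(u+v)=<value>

m = k² = 0.420239731081
D = 1 − m·sn²u·sn²v = 0.9961912191853858
sn(u+v) = (sn u·cn v·dn v + sn v·cn u·dn u)/D = 0.7189157071277042/0.9961912191853858 = 0.7216643685291487

sn(u+v)=0.721664369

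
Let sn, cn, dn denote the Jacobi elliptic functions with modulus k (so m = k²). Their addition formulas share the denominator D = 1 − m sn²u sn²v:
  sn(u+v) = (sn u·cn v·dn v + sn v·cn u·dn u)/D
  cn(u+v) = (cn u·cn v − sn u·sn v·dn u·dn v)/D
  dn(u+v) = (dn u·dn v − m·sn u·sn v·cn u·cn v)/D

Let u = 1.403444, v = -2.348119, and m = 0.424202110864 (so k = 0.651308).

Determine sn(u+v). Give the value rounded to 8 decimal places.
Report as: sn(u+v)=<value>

sn(u+v)=-0.78031917

sn u = 0.95532263061089, cn u = 0.2955650037516095, dn u = 0.7828509576951818
sn v = -0.9094742229533288, cn v = -0.4157603129008813, dn v = 0.8056823442030913
m = k² = 0.424202110864
D = 1 − m·sn²u·sn²v = 0.6797760974882813
sn(u+v) = (sn u·cn v·dn v + sn v·cn u·dn u)/D = -0.5304423209149565/0.6797760974882813 = -0.7803191710842714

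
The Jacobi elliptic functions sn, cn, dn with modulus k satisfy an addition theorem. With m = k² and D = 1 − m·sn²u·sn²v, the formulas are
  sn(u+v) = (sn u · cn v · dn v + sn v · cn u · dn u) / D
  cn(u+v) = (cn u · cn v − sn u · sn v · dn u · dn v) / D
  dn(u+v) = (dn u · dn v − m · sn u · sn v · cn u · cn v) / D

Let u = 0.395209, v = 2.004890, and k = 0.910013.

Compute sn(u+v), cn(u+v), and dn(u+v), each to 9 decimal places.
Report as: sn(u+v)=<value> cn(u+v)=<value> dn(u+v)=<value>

sn(u+v)=0.999532242 cn(u+v)=-0.030582637 dn(u+v)=0.415512794

sn u = 0.3774100872408556, cn u = 0.9260462332134664, dn u = 0.9391716629110211
sn v = 0.9908765979831673, cn v = 0.1347722804188778, dn v = 0.4323401668688898
m = k² = 0.828123660169
D = 1 − m·sn²u·sn²v = 0.8841859248638965
sn(u+v) = (sn u·cn v·dn v + sn v·cn u·dn u)/D = 0.8837723396107005/0.8841859248638965 = 0.9995322417587007
cn(u+v) = (cn u·cn v − sn u·sn v·dn u·dn v)/D = -0.02704073716548107/0.8841859248638965 = -0.03058263698287606
dn(u+v) = (dn u·dn v − m·sn u·sn v·cn u·cn v)/D = 0.3673905640507983/0.8841859248638965 = 0.4155127939944882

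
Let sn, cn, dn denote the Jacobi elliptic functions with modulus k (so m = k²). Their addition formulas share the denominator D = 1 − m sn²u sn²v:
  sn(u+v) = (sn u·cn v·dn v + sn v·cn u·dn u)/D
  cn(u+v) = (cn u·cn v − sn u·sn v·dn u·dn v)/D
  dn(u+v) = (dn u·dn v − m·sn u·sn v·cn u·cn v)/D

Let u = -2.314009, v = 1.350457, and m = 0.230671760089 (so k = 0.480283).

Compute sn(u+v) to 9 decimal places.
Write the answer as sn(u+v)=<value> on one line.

sn(u+v)=-0.804661556

sn u = -0.8427718667192988, cn u = -0.5382709175373202, dn u = 0.914418971950901
sn v = 0.9593304881801646, cn v = 0.2822853422478877, dn v = 0.8875298994661753
m = k² = 0.230671760089
D = 1 − m·sn²u·sn²v = 0.8492174851774982
sn(u+v) = (sn u·cn v·dn v + sn v·cn u·dn u)/D = -0.6833326630124323/0.8492174851774982 = -0.8046615560083602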